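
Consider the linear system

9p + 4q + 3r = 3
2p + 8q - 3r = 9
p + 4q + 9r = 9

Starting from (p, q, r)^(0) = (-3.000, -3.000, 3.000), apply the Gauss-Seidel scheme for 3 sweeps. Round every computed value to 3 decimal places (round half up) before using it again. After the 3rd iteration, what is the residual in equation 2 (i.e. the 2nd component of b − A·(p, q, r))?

Iteration 1:
  p = (3 - (4)·-3.000 - (3)·3.000) / (9) = 0.667
  q = (9 - (2)·0.667 - (-3)·3.000) / (8) = 2.083
  r = (9 - (1)·0.667 - (4)·2.083) / (9) = 0.000
Iteration 2:
  p = (3 - (4)·2.083 - (3)·0.000) / (9) = -0.592
  q = (9 - (2)·-0.592 - (-3)·0.000) / (8) = 1.273
  r = (9 - (1)·-0.592 - (4)·1.273) / (9) = 0.500
Iteration 3:
  p = (3 - (4)·1.273 - (3)·0.500) / (9) = -0.399
  q = (9 - (2)·-0.399 - (-3)·0.500) / (8) = 1.412
  r = (9 - (1)·-0.399 - (4)·1.412) / (9) = 0.417
Residual b − A·x = (-0.308, -0.247, -0.002)

-0.247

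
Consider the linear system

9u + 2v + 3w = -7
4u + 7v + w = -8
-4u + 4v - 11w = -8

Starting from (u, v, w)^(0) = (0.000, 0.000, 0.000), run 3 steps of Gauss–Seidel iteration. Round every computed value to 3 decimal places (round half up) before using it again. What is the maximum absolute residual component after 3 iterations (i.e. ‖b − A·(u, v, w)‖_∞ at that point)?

Iteration 1:
  u = (-7 - (2)·0.000 - (3)·0.000) / (9) = -0.778
  v = (-8 - (4)·-0.778 - (1)·0.000) / (7) = -0.698
  w = (-8 - (-4)·-0.778 - (4)·-0.698) / (-11) = 0.756
Iteration 2:
  u = (-7 - (2)·-0.698 - (3)·0.756) / (9) = -0.875
  v = (-8 - (4)·-0.875 - (1)·0.756) / (7) = -0.751
  w = (-8 - (-4)·-0.875 - (4)·-0.751) / (-11) = 0.772
Iteration 3:
  u = (-7 - (2)·-0.751 - (3)·0.772) / (9) = -0.868
  v = (-8 - (4)·-0.868 - (1)·0.772) / (7) = -0.757
  w = (-8 - (-4)·-0.868 - (4)·-0.757) / (-11) = 0.768
Residual b − A·x = (0.022, 0.003, 0.004); ∞-norm = 0.022

0.022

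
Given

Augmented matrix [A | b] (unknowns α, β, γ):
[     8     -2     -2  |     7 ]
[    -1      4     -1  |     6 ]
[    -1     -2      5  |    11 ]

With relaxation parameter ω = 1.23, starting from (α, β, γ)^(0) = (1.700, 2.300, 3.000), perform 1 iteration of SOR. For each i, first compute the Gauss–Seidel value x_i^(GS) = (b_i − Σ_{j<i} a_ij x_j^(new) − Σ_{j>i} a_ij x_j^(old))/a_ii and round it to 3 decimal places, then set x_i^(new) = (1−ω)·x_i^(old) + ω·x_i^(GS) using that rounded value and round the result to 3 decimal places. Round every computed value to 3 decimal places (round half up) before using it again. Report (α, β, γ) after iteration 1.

Iteration 1:
  α: GS value = (7 - (-2)·2.300 - (-2)·3.000) / (8) = 2.200;  α ← (1−ω)·1.700 + ω·2.200 = 2.315
  β: GS value = (6 - (-1)·2.315 - (-1)·3.000) / (4) = 2.829;  β ← (1−ω)·2.300 + ω·2.829 = 2.951
  γ: GS value = (11 - (-1)·2.315 - (-2)·2.951) / (5) = 3.843;  γ ← (1−ω)·3.000 + ω·3.843 = 4.037

(2.315, 2.951, 4.037)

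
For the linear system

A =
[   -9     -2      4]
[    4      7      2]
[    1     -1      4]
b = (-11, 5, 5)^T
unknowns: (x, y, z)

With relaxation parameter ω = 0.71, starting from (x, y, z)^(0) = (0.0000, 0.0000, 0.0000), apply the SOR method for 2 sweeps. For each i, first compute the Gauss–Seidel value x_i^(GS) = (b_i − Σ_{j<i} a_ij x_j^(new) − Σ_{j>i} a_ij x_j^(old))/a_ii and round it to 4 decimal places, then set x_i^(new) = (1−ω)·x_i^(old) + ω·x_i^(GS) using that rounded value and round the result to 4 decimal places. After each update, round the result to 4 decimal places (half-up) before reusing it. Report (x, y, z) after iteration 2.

Iteration 1:
  x: GS value = (-11 - (-2)·0.0000 - (4)·0.0000) / (-9) = 1.2222;  x ← (1−ω)·0.0000 + ω·1.2222 = 0.8678
  y: GS value = (5 - (4)·0.8678 - (2)·0.0000) / (7) = 0.2184;  y ← (1−ω)·0.0000 + ω·0.2184 = 0.1551
  z: GS value = (5 - (1)·0.8678 - (-1)·0.1551) / (4) = 1.0718;  z ← (1−ω)·0.0000 + ω·1.0718 = 0.7610
Iteration 2:
  x: GS value = (-11 - (-2)·0.1551 - (4)·0.7610) / (-9) = 1.5260;  x ← (1−ω)·0.8678 + ω·1.5260 = 1.3351
  y: GS value = (5 - (4)·1.3351 - (2)·0.7610) / (7) = -0.2661;  y ← (1−ω)·0.1551 + ω·-0.2661 = -0.1440
  z: GS value = (5 - (1)·1.3351 - (-1)·-0.1440) / (4) = 0.8802;  z ← (1−ω)·0.7610 + ω·0.8802 = 0.8456

(1.3351, -0.1440, 0.8456)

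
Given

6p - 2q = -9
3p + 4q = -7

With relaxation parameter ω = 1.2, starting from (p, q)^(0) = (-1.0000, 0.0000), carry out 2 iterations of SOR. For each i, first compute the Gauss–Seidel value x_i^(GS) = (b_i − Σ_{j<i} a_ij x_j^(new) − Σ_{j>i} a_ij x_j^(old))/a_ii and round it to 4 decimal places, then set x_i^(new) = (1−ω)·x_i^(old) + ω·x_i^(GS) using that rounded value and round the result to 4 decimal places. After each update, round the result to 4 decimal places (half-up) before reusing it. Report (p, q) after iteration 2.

(-1.7440, -0.3984)

Iteration 1:
  p: GS value = (-9 - (-2)·0.0000) / (6) = -1.5000;  p ← (1−ω)·-1.0000 + ω·-1.5000 = -1.6000
  q: GS value = (-7 - (3)·-1.6000) / (4) = -0.5500;  q ← (1−ω)·0.0000 + ω·-0.5500 = -0.6600
Iteration 2:
  p: GS value = (-9 - (-2)·-0.6600) / (6) = -1.7200;  p ← (1−ω)·-1.6000 + ω·-1.7200 = -1.7440
  q: GS value = (-7 - (3)·-1.7440) / (4) = -0.4420;  q ← (1−ω)·-0.6600 + ω·-0.4420 = -0.3984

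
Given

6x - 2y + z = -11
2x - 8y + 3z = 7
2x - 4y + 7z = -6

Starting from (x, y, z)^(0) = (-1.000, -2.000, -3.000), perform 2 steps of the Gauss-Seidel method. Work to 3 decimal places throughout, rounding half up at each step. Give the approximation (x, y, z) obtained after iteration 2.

Iteration 1:
  x = (-11 - (-2)·-2.000 - (1)·-3.000) / (6) = -2.000
  y = (7 - (2)·-2.000 - (3)·-3.000) / (-8) = -2.500
  z = (-6 - (2)·-2.000 - (-4)·-2.500) / (7) = -1.714
Iteration 2:
  x = (-11 - (-2)·-2.500 - (1)·-1.714) / (6) = -2.381
  y = (7 - (2)·-2.381 - (3)·-1.714) / (-8) = -2.113
  z = (-6 - (2)·-2.381 - (-4)·-2.113) / (7) = -1.384

(-2.381, -2.113, -1.384)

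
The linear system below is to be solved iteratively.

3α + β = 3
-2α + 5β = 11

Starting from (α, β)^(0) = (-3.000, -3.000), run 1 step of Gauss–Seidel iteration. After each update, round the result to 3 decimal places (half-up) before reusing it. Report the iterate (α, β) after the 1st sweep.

Iteration 1:
  α = (3 - (1)·-3.000) / (3) = 2.000
  β = (11 - (-2)·2.000) / (5) = 3.000

(2.000, 3.000)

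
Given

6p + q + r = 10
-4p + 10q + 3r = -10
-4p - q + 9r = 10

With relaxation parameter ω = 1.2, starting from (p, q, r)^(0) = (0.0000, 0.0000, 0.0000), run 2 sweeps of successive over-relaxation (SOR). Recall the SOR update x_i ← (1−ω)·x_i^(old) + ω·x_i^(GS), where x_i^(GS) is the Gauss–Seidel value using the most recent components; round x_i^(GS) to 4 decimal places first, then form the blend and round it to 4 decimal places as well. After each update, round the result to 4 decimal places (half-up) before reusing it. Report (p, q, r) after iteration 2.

Iteration 1:
  p: GS value = (10 - (1)·0.0000 - (1)·0.0000) / (6) = 1.6667;  p ← (1−ω)·0.0000 + ω·1.6667 = 2.0000
  q: GS value = (-10 - (-4)·2.0000 - (3)·0.0000) / (10) = -0.2000;  q ← (1−ω)·0.0000 + ω·-0.2000 = -0.2400
  r: GS value = (10 - (-4)·2.0000 - (-1)·-0.2400) / (9) = 1.9733;  r ← (1−ω)·0.0000 + ω·1.9733 = 2.3680
Iteration 2:
  p: GS value = (10 - (1)·-0.2400 - (1)·2.3680) / (6) = 1.3120;  p ← (1−ω)·2.0000 + ω·1.3120 = 1.1744
  q: GS value = (-10 - (-4)·1.1744 - (3)·2.3680) / (10) = -1.2406;  q ← (1−ω)·-0.2400 + ω·-1.2406 = -1.4407
  r: GS value = (10 - (-4)·1.1744 - (-1)·-1.4407) / (9) = 1.4730;  r ← (1−ω)·2.3680 + ω·1.4730 = 1.2940

(1.1744, -1.4407, 1.2940)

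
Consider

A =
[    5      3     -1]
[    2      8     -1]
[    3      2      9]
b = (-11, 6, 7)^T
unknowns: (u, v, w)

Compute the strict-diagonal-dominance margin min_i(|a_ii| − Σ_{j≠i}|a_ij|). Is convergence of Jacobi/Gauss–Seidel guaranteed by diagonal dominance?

1

row 1: |5| − (3+1) = 1
row 2: |8| − (2+1) = 5
row 3: |9| − (3+2) = 4
minimum over rows = 1 → strictly diagonally dominant (convergence guaranteed)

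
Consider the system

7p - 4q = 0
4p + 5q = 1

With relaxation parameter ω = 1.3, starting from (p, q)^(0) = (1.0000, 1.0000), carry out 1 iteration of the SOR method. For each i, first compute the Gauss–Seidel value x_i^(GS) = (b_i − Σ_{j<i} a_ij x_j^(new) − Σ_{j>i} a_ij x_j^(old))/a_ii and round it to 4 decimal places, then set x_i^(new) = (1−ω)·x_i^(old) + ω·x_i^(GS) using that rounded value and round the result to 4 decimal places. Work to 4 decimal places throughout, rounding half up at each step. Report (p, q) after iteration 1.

(0.4428, -0.5005)

Iteration 1:
  p: GS value = (0 - (-4)·1.0000) / (7) = 0.5714;  p ← (1−ω)·1.0000 + ω·0.5714 = 0.4428
  q: GS value = (1 - (4)·0.4428) / (5) = -0.1542;  q ← (1−ω)·1.0000 + ω·-0.1542 = -0.5005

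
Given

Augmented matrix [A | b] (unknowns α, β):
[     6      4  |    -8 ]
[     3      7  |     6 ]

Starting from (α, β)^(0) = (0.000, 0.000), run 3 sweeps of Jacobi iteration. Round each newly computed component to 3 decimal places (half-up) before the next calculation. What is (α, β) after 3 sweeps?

Iteration 1:
  α = (-8 - (4)·0.000) / (6) = -1.333
  β = (6 - (3)·0.000) / (7) = 0.857
Iteration 2:
  α = (-8 - (4)·0.857) / (6) = -1.905
  β = (6 - (3)·-1.333) / (7) = 1.428
Iteration 3:
  α = (-8 - (4)·1.428) / (6) = -2.285
  β = (6 - (3)·-1.905) / (7) = 1.674

(-2.285, 1.674)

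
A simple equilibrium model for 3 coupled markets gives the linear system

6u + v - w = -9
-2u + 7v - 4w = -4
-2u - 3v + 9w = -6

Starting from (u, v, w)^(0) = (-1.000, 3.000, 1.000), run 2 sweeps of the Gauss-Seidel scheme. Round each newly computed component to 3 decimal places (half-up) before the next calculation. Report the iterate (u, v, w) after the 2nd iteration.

Iteration 1:
  u = (-9 - (1)·3.000 - (-1)·1.000) / (6) = -1.833
  v = (-4 - (-2)·-1.833 - (-4)·1.000) / (7) = -0.524
  w = (-6 - (-2)·-1.833 - (-3)·-0.524) / (9) = -1.249
Iteration 2:
  u = (-9 - (1)·-0.524 - (-1)·-1.249) / (6) = -1.621
  v = (-4 - (-2)·-1.621 - (-4)·-1.249) / (7) = -1.748
  w = (-6 - (-2)·-1.621 - (-3)·-1.748) / (9) = -1.610

(-1.621, -1.748, -1.610)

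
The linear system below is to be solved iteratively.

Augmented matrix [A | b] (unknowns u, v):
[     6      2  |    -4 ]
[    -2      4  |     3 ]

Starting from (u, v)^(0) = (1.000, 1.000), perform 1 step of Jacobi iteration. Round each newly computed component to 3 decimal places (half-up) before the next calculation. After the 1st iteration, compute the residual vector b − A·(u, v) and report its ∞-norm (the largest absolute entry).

4.000

Iteration 1:
  u = (-4 - (2)·1.000) / (6) = -1.000
  v = (3 - (-2)·1.000) / (4) = 1.250
Residual b − A·x = (-0.500, -4.000); ∞-norm = 4.000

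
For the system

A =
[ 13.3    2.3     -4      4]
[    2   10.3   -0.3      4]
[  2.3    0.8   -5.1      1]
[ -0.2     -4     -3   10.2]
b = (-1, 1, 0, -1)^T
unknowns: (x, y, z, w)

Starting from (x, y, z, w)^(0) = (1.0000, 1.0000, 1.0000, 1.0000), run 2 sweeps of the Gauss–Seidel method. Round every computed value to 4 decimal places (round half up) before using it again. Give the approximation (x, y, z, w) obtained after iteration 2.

Iteration 1:
  x = (-1 - (2.3)·1.0000 - (-4)·1.0000 - (4)·1.0000) / (13.3) = -0.2481
  y = (1 - (2)·-0.2481 - (-0.3)·1.0000 - (4)·1.0000) / (10.3) = -0.2140
  z = (0 - (2.3)·-0.2481 - (0.8)·-0.2140 - (1)·1.0000) / (-5.1) = 0.0506
  w = (-1 - (-0.2)·-0.2481 - (-4)·-0.2140 - (-3)·0.0506) / (10.2) = -0.1719
Iteration 2:
  x = (-1 - (2.3)·-0.2140 - (-4)·0.0506 - (4)·-0.1719) / (13.3) = 0.0287
  y = (1 - (2)·0.0287 - (-0.3)·0.0506 - (4)·-0.1719) / (10.3) = 0.1597
  z = (0 - (2.3)·0.0287 - (0.8)·0.1597 - (1)·-0.1719) / (-5.1) = 0.0043
  w = (-1 - (-0.2)·0.0287 - (-4)·0.1597 - (-3)·0.0043) / (10.2) = -0.0336

(0.0287, 0.1597, 0.0043, -0.0336)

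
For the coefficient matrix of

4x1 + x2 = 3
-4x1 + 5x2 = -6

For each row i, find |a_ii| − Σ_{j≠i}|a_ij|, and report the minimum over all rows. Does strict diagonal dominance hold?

1

row 1: |4| − (1) = 3
row 2: |5| − (4) = 1
minimum over rows = 1 → strictly diagonally dominant (convergence guaranteed)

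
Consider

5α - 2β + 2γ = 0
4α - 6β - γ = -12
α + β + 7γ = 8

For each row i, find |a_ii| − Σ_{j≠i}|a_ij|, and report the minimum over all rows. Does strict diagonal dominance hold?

1

row 1: |5| − (2+2) = 1
row 2: |-6| − (4+1) = 1
row 3: |7| − (1+1) = 5
minimum over rows = 1 → strictly diagonally dominant (convergence guaranteed)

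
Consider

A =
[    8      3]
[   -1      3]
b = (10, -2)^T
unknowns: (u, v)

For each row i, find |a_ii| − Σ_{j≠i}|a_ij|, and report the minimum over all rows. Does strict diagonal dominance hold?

2

row 1: |8| − (3) = 5
row 2: |3| − (1) = 2
minimum over rows = 2 → strictly diagonally dominant (convergence guaranteed)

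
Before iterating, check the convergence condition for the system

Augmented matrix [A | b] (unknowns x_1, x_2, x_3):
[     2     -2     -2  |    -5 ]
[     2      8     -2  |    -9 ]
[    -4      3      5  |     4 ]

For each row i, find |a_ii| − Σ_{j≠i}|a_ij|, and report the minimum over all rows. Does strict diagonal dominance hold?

-2

row 1: |2| − (2+2) = -2
row 2: |8| − (2+2) = 4
row 3: |5| − (4+3) = -2
minimum over rows = -2 → not strictly diagonally dominant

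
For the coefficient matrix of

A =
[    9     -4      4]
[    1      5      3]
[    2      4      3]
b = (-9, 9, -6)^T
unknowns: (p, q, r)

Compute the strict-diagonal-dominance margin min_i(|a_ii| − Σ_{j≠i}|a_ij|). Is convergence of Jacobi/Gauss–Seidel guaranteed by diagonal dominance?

-3

row 1: |9| − (4+4) = 1
row 2: |5| − (1+3) = 1
row 3: |3| − (2+4) = -3
minimum over rows = -3 → not strictly diagonally dominant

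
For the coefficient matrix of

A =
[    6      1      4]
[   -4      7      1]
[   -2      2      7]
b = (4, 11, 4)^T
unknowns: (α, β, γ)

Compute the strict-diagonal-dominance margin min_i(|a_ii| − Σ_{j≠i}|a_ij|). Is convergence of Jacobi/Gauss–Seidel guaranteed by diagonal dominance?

1

row 1: |6| − (1+4) = 1
row 2: |7| − (4+1) = 2
row 3: |7| − (2+2) = 3
minimum over rows = 1 → strictly diagonally dominant (convergence guaranteed)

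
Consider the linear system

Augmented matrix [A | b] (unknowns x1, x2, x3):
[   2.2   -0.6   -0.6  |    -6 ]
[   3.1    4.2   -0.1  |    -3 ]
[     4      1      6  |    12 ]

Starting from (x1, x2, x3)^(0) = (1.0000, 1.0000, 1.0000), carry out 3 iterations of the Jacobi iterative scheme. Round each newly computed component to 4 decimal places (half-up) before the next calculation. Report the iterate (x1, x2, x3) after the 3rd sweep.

Iteration 1:
  x1 = (-6 - (-0.6)·1.0000 - (-0.6)·1.0000) / (2.2) = -2.1818
  x2 = (-3 - (3.1)·1.0000 - (-0.1)·1.0000) / (4.2) = -1.4286
  x3 = (12 - (4)·1.0000 - (1)·1.0000) / (6) = 1.1667
Iteration 2:
  x1 = (-6 - (-0.6)·-1.4286 - (-0.6)·1.1667) / (2.2) = -2.7987
  x2 = (-3 - (3.1)·-2.1818 - (-0.1)·1.1667) / (4.2) = 0.9239
  x3 = (12 - (4)·-2.1818 - (1)·-1.4286) / (6) = 3.6926
Iteration 3:
  x1 = (-6 - (-0.6)·0.9239 - (-0.6)·3.6926) / (2.2) = -1.4682
  x2 = (-3 - (3.1)·-2.7987 - (-0.1)·3.6926) / (4.2) = 1.4393
  x3 = (12 - (4)·-2.7987 - (1)·0.9239) / (6) = 3.7118

(-1.4682, 1.4393, 3.7118)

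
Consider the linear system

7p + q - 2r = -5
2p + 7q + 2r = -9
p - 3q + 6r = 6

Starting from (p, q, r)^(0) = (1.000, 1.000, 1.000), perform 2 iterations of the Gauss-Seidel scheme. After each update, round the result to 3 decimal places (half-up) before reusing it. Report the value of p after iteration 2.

Iteration 1:
  p = (-5 - (1)·1.000 - (-2)·1.000) / (7) = -0.571
  q = (-9 - (2)·-0.571 - (2)·1.000) / (7) = -1.408
  r = (6 - (1)·-0.571 - (-3)·-1.408) / (6) = 0.391
Iteration 2:
  p = (-5 - (1)·-1.408 - (-2)·0.391) / (7) = -0.401
  q = (-9 - (2)·-0.401 - (2)·0.391) / (7) = -1.283
  r = (6 - (1)·-0.401 - (-3)·-1.283) / (6) = 0.425

-0.401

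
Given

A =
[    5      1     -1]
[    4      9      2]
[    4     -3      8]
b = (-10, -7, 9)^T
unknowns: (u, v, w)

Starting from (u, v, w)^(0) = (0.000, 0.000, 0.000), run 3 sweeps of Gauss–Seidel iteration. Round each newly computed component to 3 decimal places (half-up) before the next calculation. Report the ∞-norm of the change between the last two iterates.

0.082

Iteration 1:
  u = (-10 - (1)·0.000 - (-1)·0.000) / (5) = -2.000
  v = (-7 - (4)·-2.000 - (2)·0.000) / (9) = 0.111
  w = (9 - (4)·-2.000 - (-3)·0.111) / (8) = 2.167
Iteration 2:
  u = (-10 - (1)·0.111 - (-1)·2.167) / (5) = -1.589
  v = (-7 - (4)·-1.589 - (2)·2.167) / (9) = -0.553
  w = (9 - (4)·-1.589 - (-3)·-0.553) / (8) = 1.712
Iteration 3:
  u = (-10 - (1)·-0.553 - (-1)·1.712) / (5) = -1.547
  v = (-7 - (4)·-1.547 - (2)·1.712) / (9) = -0.471
  w = (9 - (4)·-1.547 - (-3)·-0.471) / (8) = 1.722
Change: (0.042, 0.082, 0.010) → max |·| = 0.082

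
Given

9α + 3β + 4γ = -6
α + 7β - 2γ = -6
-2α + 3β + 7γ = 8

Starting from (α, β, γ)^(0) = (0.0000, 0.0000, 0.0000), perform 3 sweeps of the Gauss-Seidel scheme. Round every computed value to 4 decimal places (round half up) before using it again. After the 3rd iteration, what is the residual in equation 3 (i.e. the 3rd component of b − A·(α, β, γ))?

Iteration 1:
  α = (-6 - (3)·0.0000 - (4)·0.0000) / (9) = -0.6667
  β = (-6 - (1)·-0.6667 - (-2)·0.0000) / (7) = -0.7619
  γ = (8 - (-2)·-0.6667 - (3)·-0.7619) / (7) = 1.2789
Iteration 2:
  α = (-6 - (3)·-0.7619 - (4)·1.2789) / (9) = -0.9811
  β = (-6 - (1)·-0.9811 - (-2)·1.2789) / (7) = -0.3516
  γ = (8 - (-2)·-0.9811 - (3)·-0.3516) / (7) = 1.0132
Iteration 3:
  α = (-6 - (3)·-0.3516 - (4)·1.0132) / (9) = -0.9998
  β = (-6 - (1)·-0.9998 - (-2)·1.0132) / (7) = -0.4248
  γ = (8 - (-2)·-0.9998 - (3)·-0.4248) / (7) = 1.0393
Residual b − A·x = (0.1154, 0.0520, -0.0003)

-0.0003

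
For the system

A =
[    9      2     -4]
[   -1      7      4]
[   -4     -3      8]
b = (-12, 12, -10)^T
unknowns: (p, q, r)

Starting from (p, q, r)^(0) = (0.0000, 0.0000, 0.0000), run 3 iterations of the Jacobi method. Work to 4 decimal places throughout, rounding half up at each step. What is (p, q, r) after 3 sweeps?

Iteration 1:
  p = (-12 - (2)·0.0000 - (-4)·0.0000) / (9) = -1.3333
  q = (12 - (-1)·0.0000 - (4)·0.0000) / (7) = 1.7143
  r = (-10 - (-4)·0.0000 - (-3)·0.0000) / (8) = -1.2500
Iteration 2:
  p = (-12 - (2)·1.7143 - (-4)·-1.2500) / (9) = -2.2698
  q = (12 - (-1)·-1.3333 - (4)·-1.2500) / (7) = 2.2381
  r = (-10 - (-4)·-1.3333 - (-3)·1.7143) / (8) = -1.2738
Iteration 3:
  p = (-12 - (2)·2.2381 - (-4)·-1.2738) / (9) = -2.3968
  q = (12 - (-1)·-2.2698 - (4)·-1.2738) / (7) = 2.1179
  r = (-10 - (-4)·-2.2698 - (-3)·2.2381) / (8) = -1.5456

(-2.3968, 2.1179, -1.5456)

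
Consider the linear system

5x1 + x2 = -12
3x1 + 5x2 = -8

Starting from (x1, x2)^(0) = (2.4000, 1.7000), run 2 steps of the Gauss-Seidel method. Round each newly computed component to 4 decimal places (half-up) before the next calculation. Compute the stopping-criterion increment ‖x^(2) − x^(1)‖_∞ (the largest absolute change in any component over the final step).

0.3312

Iteration 1:
  x1 = (-12 - (1)·1.7000) / (5) = -2.7400
  x2 = (-8 - (3)·-2.7400) / (5) = 0.0440
Iteration 2:
  x1 = (-12 - (1)·0.0440) / (5) = -2.4088
  x2 = (-8 - (3)·-2.4088) / (5) = -0.1547
Change: (0.3312, -0.1987) → max |·| = 0.3312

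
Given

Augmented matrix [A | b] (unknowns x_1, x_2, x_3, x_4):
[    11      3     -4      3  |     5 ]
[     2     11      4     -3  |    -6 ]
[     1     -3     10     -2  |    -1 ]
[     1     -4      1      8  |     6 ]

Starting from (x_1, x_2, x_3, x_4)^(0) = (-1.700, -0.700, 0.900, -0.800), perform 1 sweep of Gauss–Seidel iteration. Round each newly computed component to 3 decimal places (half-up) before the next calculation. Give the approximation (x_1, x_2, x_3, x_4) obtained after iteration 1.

Iteration 1:
  x_1 = (5 - (3)·-0.700 - (-4)·0.900 - (3)·-0.800) / (11) = 1.191
  x_2 = (-6 - (2)·1.191 - (4)·0.900 - (-3)·-0.800) / (11) = -1.307
  x_3 = (-1 - (1)·1.191 - (-3)·-1.307 - (-2)·-0.800) / (10) = -0.771
  x_4 = (6 - (1)·1.191 - (-4)·-1.307 - (1)·-0.771) / (8) = 0.044

(1.191, -1.307, -0.771, 0.044)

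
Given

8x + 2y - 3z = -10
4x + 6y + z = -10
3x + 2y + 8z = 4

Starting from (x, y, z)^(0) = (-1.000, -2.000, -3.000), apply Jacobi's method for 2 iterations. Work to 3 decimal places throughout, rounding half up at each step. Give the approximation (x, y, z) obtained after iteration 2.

Iteration 1:
  x = (-10 - (2)·-2.000 - (-3)·-3.000) / (8) = -1.875
  y = (-10 - (4)·-1.000 - (1)·-3.000) / (6) = -0.500
  z = (4 - (3)·-1.000 - (2)·-2.000) / (8) = 1.375
Iteration 2:
  x = (-10 - (2)·-0.500 - (-3)·1.375) / (8) = -0.609
  y = (-10 - (4)·-1.875 - (1)·1.375) / (6) = -0.646
  z = (4 - (3)·-1.875 - (2)·-0.500) / (8) = 1.328

(-0.609, -0.646, 1.328)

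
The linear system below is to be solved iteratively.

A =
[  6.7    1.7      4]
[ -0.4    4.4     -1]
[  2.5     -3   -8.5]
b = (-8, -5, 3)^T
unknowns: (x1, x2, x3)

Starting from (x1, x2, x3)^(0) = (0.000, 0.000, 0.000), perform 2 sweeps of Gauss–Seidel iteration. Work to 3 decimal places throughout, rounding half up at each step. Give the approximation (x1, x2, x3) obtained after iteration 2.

Iteration 1:
  x1 = (-8 - (1.7)·0.000 - (4)·0.000) / (6.7) = -1.194
  x2 = (-5 - (-0.4)·-1.194 - (-1)·0.000) / (4.4) = -1.245
  x3 = (3 - (2.5)·-1.194 - (-3)·-1.245) / (-8.5) = -0.265
Iteration 2:
  x1 = (-8 - (1.7)·-1.245 - (4)·-0.265) / (6.7) = -0.720
  x2 = (-5 - (-0.4)·-0.720 - (-1)·-0.265) / (4.4) = -1.262
  x3 = (3 - (2.5)·-0.720 - (-3)·-1.262) / (-8.5) = -0.119

(-0.720, -1.262, -0.119)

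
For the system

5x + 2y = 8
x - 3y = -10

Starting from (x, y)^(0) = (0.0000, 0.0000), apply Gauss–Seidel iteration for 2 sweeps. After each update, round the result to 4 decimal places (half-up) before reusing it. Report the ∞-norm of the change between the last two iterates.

1.5467

Iteration 1:
  x = (8 - (2)·0.0000) / (5) = 1.6000
  y = (-10 - (1)·1.6000) / (-3) = 3.8667
Iteration 2:
  x = (8 - (2)·3.8667) / (5) = 0.0533
  y = (-10 - (1)·0.0533) / (-3) = 3.3511
Change: (-1.5467, -0.5156) → max |·| = 1.5467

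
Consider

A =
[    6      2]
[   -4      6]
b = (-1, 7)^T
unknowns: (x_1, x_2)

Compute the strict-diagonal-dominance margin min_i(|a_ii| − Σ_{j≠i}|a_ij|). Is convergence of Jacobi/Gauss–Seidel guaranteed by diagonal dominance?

2

row 1: |6| − (2) = 4
row 2: |6| − (4) = 2
minimum over rows = 2 → strictly diagonally dominant (convergence guaranteed)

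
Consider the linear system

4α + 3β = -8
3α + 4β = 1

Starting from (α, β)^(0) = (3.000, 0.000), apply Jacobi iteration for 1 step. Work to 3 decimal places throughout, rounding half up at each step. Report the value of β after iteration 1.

-2.000

Iteration 1:
  α = (-8 - (3)·0.000) / (4) = -2.000
  β = (1 - (3)·3.000) / (4) = -2.000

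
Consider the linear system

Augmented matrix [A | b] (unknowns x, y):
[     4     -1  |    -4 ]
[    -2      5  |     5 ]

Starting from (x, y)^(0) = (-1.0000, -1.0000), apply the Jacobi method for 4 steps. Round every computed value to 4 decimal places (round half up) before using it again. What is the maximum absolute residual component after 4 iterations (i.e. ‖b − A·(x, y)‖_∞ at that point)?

Iteration 1:
  x = (-4 - (-1)·-1.0000) / (4) = -1.2500
  y = (5 - (-2)·-1.0000) / (5) = 0.6000
Iteration 2:
  x = (-4 - (-1)·0.6000) / (4) = -0.8500
  y = (5 - (-2)·-1.2500) / (5) = 0.5000
Iteration 3:
  x = (-4 - (-1)·0.5000) / (4) = -0.8750
  y = (5 - (-2)·-0.8500) / (5) = 0.6600
Iteration 4:
  x = (-4 - (-1)·0.6600) / (4) = -0.8350
  y = (5 - (-2)·-0.8750) / (5) = 0.6500
Residual b − A·x = (-0.0100, 0.0800); ∞-norm = 0.0800

0.0800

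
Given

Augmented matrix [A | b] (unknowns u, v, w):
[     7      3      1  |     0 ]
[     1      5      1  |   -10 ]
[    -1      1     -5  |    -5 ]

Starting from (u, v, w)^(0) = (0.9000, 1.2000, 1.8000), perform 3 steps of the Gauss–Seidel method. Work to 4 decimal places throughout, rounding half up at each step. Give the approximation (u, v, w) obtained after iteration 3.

Iteration 1:
  u = (0 - (3)·1.2000 - (1)·1.8000) / (7) = -0.7714
  v = (-10 - (1)·-0.7714 - (1)·1.8000) / (5) = -2.2057
  w = (-5 - (-1)·-0.7714 - (1)·-2.2057) / (-5) = 0.7131
Iteration 2:
  u = (0 - (3)·-2.2057 - (1)·0.7131) / (7) = 0.8434
  v = (-10 - (1)·0.8434 - (1)·0.7131) / (5) = -2.3113
  w = (-5 - (-1)·0.8434 - (1)·-2.3113) / (-5) = 0.3691
Iteration 3:
  u = (0 - (3)·-2.3113 - (1)·0.3691) / (7) = 0.9378
  v = (-10 - (1)·0.9378 - (1)·0.3691) / (5) = -2.2614
  w = (-5 - (-1)·0.9378 - (1)·-2.2614) / (-5) = 0.3602

(0.9378, -2.2614, 0.3602)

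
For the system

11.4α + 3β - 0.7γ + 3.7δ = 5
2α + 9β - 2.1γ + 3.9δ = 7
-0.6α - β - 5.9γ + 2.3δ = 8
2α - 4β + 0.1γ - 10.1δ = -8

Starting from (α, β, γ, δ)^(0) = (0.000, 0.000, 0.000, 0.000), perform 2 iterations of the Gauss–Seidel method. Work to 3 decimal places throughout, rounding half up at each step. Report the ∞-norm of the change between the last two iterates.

Iteration 1:
  α = (5 - (3)·0.000 - (-0.7)·0.000 - (3.7)·0.000) / (11.4) = 0.439
  β = (7 - (2)·0.439 - (-2.1)·0.000 - (3.9)·0.000) / (9) = 0.680
  γ = (8 - (-0.6)·0.439 - (-1)·0.680 - (2.3)·0.000) / (-5.9) = -1.516
  δ = (-8 - (2)·0.439 - (-4)·0.680 - (0.1)·-1.516) / (-10.1) = 0.595
Iteration 2:
  α = (5 - (3)·0.680 - (-0.7)·-1.516 - (3.7)·0.595) / (11.4) = -0.027
  β = (7 - (2)·-0.027 - (-2.1)·-1.516 - (3.9)·0.595) / (9) = 0.172
  γ = (8 - (-0.6)·-0.027 - (-1)·0.172 - (2.3)·0.595) / (-5.9) = -1.150
  δ = (-8 - (2)·-0.027 - (-4)·0.172 - (0.1)·-1.150) / (-10.1) = 0.707
Change: (-0.466, -0.508, 0.366, 0.112) → max |·| = 0.508

0.508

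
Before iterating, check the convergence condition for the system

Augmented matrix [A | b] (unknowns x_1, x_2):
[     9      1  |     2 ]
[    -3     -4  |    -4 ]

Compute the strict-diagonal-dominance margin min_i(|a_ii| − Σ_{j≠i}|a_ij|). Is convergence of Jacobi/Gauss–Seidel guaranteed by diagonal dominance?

1

row 1: |9| − (1) = 8
row 2: |-4| − (3) = 1
minimum over rows = 1 → strictly diagonally dominant (convergence guaranteed)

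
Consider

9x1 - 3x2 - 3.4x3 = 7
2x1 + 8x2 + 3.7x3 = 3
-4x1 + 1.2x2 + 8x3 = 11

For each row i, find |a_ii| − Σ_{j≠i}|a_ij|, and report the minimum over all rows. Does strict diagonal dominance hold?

2.3

row 1: |9| − (3+3.4) = 2.6
row 2: |8| − (2+3.7) = 2.3
row 3: |8| − (4+1.2) = 2.8
minimum over rows = 2.3 → strictly diagonally dominant (convergence guaranteed)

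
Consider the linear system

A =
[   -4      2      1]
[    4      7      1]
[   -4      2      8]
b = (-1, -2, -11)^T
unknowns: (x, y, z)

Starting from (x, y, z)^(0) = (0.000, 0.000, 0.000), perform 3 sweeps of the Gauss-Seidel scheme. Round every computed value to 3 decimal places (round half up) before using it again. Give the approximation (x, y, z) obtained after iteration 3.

(-0.116, -0.004, -1.432)

Iteration 1:
  x = (-1 - (2)·0.000 - (1)·0.000) / (-4) = 0.250
  y = (-2 - (4)·0.250 - (1)·0.000) / (7) = -0.429
  z = (-11 - (-4)·0.250 - (2)·-0.429) / (8) = -1.143
Iteration 2:
  x = (-1 - (2)·-0.429 - (1)·-1.143) / (-4) = -0.250
  y = (-2 - (4)·-0.250 - (1)·-1.143) / (7) = 0.020
  z = (-11 - (-4)·-0.250 - (2)·0.020) / (8) = -1.505
Iteration 3:
  x = (-1 - (2)·0.020 - (1)·-1.505) / (-4) = -0.116
  y = (-2 - (4)·-0.116 - (1)·-1.505) / (7) = -0.004
  z = (-11 - (-4)·-0.116 - (2)·-0.004) / (8) = -1.432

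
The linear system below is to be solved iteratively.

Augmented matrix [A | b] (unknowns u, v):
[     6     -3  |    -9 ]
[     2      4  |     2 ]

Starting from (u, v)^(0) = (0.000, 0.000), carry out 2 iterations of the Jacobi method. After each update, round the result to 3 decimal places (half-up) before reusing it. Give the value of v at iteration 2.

1.250

Iteration 1:
  u = (-9 - (-3)·0.000) / (6) = -1.500
  v = (2 - (2)·0.000) / (4) = 0.500
Iteration 2:
  u = (-9 - (-3)·0.500) / (6) = -1.250
  v = (2 - (2)·-1.500) / (4) = 1.250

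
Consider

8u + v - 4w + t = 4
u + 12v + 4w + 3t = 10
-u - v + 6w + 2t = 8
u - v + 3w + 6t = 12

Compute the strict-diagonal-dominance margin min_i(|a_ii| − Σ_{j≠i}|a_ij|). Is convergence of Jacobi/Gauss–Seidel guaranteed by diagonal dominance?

row 1: |8| − (1+4+1) = 2
row 2: |12| − (1+4+3) = 4
row 3: |6| − (1+1+2) = 2
row 4: |6| − (1+1+3) = 1
minimum over rows = 1 → strictly diagonally dominant (convergence guaranteed)

1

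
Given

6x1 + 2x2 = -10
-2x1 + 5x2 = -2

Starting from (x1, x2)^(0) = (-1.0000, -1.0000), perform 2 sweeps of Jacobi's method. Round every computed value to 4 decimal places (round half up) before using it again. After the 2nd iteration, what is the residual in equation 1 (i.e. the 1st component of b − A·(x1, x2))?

Iteration 1:
  x1 = (-10 - (2)·-1.0000) / (6) = -1.3333
  x2 = (-2 - (-2)·-1.0000) / (5) = -0.8000
Iteration 2:
  x1 = (-10 - (2)·-0.8000) / (6) = -1.4000
  x2 = (-2 - (-2)·-1.3333) / (5) = -0.9333
Residual b − A·x = (0.2666, -0.1335)

0.2666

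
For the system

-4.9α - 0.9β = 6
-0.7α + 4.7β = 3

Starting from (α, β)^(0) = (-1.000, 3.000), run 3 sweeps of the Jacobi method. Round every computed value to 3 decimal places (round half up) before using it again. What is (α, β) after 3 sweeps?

Iteration 1:
  α = (6 - (-0.9)·3.000) / (-4.9) = -1.776
  β = (3 - (-0.7)·-1.000) / (4.7) = 0.489
Iteration 2:
  α = (6 - (-0.9)·0.489) / (-4.9) = -1.314
  β = (3 - (-0.7)·-1.776) / (4.7) = 0.374
Iteration 3:
  α = (6 - (-0.9)·0.374) / (-4.9) = -1.293
  β = (3 - (-0.7)·-1.314) / (4.7) = 0.443

(-1.293, 0.443)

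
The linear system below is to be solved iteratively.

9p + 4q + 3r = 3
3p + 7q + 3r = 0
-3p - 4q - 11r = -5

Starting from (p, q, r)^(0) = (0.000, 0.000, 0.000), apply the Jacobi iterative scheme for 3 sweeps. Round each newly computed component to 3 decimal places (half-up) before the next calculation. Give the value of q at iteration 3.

Iteration 1:
  p = (3 - (4)·0.000 - (3)·0.000) / (9) = 0.333
  q = (0 - (3)·0.000 - (3)·0.000) / (7) = 0.000
  r = (-5 - (-3)·0.000 - (-4)·0.000) / (-11) = 0.455
Iteration 2:
  p = (3 - (4)·0.000 - (3)·0.455) / (9) = 0.182
  q = (0 - (3)·0.333 - (3)·0.455) / (7) = -0.338
  r = (-5 - (-3)·0.333 - (-4)·0.000) / (-11) = 0.364
Iteration 3:
  p = (3 - (4)·-0.338 - (3)·0.364) / (9) = 0.362
  q = (0 - (3)·0.182 - (3)·0.364) / (7) = -0.234
  r = (-5 - (-3)·0.182 - (-4)·-0.338) / (-11) = 0.528

-0.234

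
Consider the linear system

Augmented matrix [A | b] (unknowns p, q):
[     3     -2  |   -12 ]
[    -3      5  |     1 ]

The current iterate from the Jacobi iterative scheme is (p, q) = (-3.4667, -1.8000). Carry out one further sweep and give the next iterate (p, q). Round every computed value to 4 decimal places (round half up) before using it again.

One sweep:
  p = (-12 - (-2)·-1.8000) / (3) = -5.2000
  q = (1 - (-3)·-3.4667) / (5) = -1.8800

(-5.2000, -1.8800)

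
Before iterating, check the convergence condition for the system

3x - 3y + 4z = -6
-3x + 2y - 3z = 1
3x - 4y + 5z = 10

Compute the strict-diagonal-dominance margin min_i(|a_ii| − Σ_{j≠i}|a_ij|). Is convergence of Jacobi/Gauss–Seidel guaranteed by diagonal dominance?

row 1: |3| − (3+4) = -4
row 2: |2| − (3+3) = -4
row 3: |5| − (3+4) = -2
minimum over rows = -4 → not strictly diagonally dominant

-4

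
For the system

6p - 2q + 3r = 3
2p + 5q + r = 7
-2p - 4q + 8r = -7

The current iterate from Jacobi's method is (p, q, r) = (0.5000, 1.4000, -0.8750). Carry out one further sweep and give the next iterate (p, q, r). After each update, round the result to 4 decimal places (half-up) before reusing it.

One sweep:
  p = (3 - (-2)·1.4000 - (3)·-0.8750) / (6) = 1.4042
  q = (7 - (2)·0.5000 - (1)·-0.8750) / (5) = 1.3750
  r = (-7 - (-2)·0.5000 - (-4)·1.4000) / (8) = -0.0500

(1.4042, 1.3750, -0.0500)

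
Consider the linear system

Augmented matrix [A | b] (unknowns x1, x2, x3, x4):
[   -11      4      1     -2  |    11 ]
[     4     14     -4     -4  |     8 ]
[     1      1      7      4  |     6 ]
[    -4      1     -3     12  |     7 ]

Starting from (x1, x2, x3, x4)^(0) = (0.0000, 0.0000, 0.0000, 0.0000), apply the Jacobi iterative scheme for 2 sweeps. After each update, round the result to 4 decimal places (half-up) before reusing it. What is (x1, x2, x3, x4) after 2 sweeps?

Iteration 1:
  x1 = (11 - (4)·0.0000 - (1)·0.0000 - (-2)·0.0000) / (-11) = -1.0000
  x2 = (8 - (4)·0.0000 - (-4)·0.0000 - (-4)·0.0000) / (14) = 0.5714
  x3 = (6 - (1)·0.0000 - (1)·0.0000 - (4)·0.0000) / (7) = 0.8571
  x4 = (7 - (-4)·0.0000 - (1)·0.0000 - (-3)·0.0000) / (12) = 0.5833
Iteration 2:
  x1 = (11 - (4)·0.5714 - (1)·0.8571 - (-2)·0.5833) / (-11) = -0.8204
  x2 = (8 - (4)·-1.0000 - (-4)·0.8571 - (-4)·0.5833) / (14) = 1.2687
  x3 = (6 - (1)·-1.0000 - (1)·0.5714 - (4)·0.5833) / (7) = 0.5851
  x4 = (7 - (-4)·-1.0000 - (1)·0.5714 - (-3)·0.8571) / (12) = 0.4167

(-0.8204, 1.2687, 0.5851, 0.4167)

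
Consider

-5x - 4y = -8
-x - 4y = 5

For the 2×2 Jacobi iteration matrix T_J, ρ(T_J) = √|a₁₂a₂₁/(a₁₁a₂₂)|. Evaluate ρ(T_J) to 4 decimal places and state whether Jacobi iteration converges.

a₁₂a₂₁/(a₁₁a₂₂) = (-4)·(-1) / ((-5)·(-4)) = 0.200000
ρ = √|0.200000| = √0.200000 = 0.4472
ρ < 1, so Jacobi converges

0.4472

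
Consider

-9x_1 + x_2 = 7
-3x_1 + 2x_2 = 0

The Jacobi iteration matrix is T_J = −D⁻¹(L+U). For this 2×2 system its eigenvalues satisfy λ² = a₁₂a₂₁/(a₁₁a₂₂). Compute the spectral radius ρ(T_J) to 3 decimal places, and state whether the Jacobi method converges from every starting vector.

a₁₂a₂₁/(a₁₁a₂₂) = (1)·(-3) / ((-9)·(2)) = 0.166667
ρ = √|0.166667| = √0.166667 = 0.408
ρ < 1, so Jacobi converges

0.408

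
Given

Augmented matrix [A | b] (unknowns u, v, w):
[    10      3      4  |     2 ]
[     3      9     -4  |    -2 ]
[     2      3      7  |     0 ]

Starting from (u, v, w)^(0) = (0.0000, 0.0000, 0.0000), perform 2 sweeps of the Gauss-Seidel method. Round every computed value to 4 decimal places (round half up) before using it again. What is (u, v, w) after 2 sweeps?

(0.2600, -0.2792, 0.0454)

Iteration 1:
  u = (2 - (3)·0.0000 - (4)·0.0000) / (10) = 0.2000
  v = (-2 - (3)·0.2000 - (-4)·0.0000) / (9) = -0.2889
  w = (0 - (2)·0.2000 - (3)·-0.2889) / (7) = 0.0667
Iteration 2:
  u = (2 - (3)·-0.2889 - (4)·0.0667) / (10) = 0.2600
  v = (-2 - (3)·0.2600 - (-4)·0.0667) / (9) = -0.2792
  w = (0 - (2)·0.2600 - (3)·-0.2792) / (7) = 0.0454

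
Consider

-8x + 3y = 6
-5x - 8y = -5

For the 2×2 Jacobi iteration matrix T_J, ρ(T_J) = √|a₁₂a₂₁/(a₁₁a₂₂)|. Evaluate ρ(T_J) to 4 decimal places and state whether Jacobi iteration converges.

a₁₂a₂₁/(a₁₁a₂₂) = (3)·(-5) / ((-8)·(-8)) = -0.234375
ρ = √|-0.234375| = √0.234375 = 0.4841
ρ < 1, so Jacobi converges

0.4841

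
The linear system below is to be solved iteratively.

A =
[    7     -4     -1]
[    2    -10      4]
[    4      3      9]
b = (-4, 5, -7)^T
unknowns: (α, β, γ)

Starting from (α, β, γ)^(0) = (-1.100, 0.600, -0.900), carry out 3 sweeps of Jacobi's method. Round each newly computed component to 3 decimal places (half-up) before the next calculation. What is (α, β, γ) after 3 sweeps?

Iteration 1:
  α = (-4 - (-4)·0.600 - (-1)·-0.900) / (7) = -0.357
  β = (5 - (2)·-1.100 - (4)·-0.900) / (-10) = -1.080
  γ = (-7 - (4)·-1.100 - (3)·0.600) / (9) = -0.489
Iteration 2:
  α = (-4 - (-4)·-1.080 - (-1)·-0.489) / (7) = -1.258
  β = (5 - (2)·-0.357 - (4)·-0.489) / (-10) = -0.767
  γ = (-7 - (4)·-0.357 - (3)·-1.080) / (9) = -0.259
Iteration 3:
  α = (-4 - (-4)·-0.767 - (-1)·-0.259) / (7) = -1.047
  β = (5 - (2)·-1.258 - (4)·-0.259) / (-10) = -0.855
  γ = (-7 - (4)·-1.258 - (3)·-0.767) / (9) = 0.037

(-1.047, -0.855, 0.037)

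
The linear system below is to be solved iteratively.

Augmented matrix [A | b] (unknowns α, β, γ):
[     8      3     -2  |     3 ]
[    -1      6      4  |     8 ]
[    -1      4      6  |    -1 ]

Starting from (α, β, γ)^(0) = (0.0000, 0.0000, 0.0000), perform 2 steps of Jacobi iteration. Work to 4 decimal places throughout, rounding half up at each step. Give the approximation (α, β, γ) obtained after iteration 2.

(-0.1667, 1.5070, -0.9930)

Iteration 1:
  α = (3 - (3)·0.0000 - (-2)·0.0000) / (8) = 0.3750
  β = (8 - (-1)·0.0000 - (4)·0.0000) / (6) = 1.3333
  γ = (-1 - (-1)·0.0000 - (4)·0.0000) / (6) = -0.1667
Iteration 2:
  α = (3 - (3)·1.3333 - (-2)·-0.1667) / (8) = -0.1667
  β = (8 - (-1)·0.3750 - (4)·-0.1667) / (6) = 1.5070
  γ = (-1 - (-1)·0.3750 - (4)·1.3333) / (6) = -0.9930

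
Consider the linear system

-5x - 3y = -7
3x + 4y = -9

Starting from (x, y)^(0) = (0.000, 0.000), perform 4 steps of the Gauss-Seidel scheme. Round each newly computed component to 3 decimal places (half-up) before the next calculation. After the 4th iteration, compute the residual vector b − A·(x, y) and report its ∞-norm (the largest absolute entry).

0.902

Iteration 1:
  x = (-7 - (-3)·0.000) / (-5) = 1.400
  y = (-9 - (3)·1.400) / (4) = -3.300
Iteration 2:
  x = (-7 - (-3)·-3.300) / (-5) = 3.380
  y = (-9 - (3)·3.380) / (4) = -4.785
Iteration 3:
  x = (-7 - (-3)·-4.785) / (-5) = 4.271
  y = (-9 - (3)·4.271) / (4) = -5.453
Iteration 4:
  x = (-7 - (-3)·-5.453) / (-5) = 4.672
  y = (-9 - (3)·4.672) / (4) = -5.754
Residual b − A·x = (-0.902, 0.000); ∞-norm = 0.902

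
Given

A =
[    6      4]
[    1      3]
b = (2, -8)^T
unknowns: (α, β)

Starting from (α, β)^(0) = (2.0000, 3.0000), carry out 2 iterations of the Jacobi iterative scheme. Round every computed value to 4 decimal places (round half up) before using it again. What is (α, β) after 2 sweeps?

Iteration 1:
  α = (2 - (4)·3.0000) / (6) = -1.6667
  β = (-8 - (1)·2.0000) / (3) = -3.3333
Iteration 2:
  α = (2 - (4)·-3.3333) / (6) = 2.5555
  β = (-8 - (1)·-1.6667) / (3) = -2.1111

(2.5555, -2.1111)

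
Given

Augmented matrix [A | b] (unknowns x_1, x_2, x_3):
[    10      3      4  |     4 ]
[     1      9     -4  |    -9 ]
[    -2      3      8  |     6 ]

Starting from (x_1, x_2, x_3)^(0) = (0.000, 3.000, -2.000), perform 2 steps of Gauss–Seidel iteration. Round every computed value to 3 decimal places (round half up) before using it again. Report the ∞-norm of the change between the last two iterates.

1.569

Iteration 1:
  x_1 = (4 - (3)·3.000 - (4)·-2.000) / (10) = 0.300
  x_2 = (-9 - (1)·0.300 - (-4)·-2.000) / (9) = -1.922
  x_3 = (6 - (-2)·0.300 - (3)·-1.922) / (8) = 1.546
Iteration 2:
  x_1 = (4 - (3)·-1.922 - (4)·1.546) / (10) = 0.358
  x_2 = (-9 - (1)·0.358 - (-4)·1.546) / (9) = -0.353
  x_3 = (6 - (-2)·0.358 - (3)·-0.353) / (8) = 0.972
Change: (0.058, 1.569, -0.574) → max |·| = 1.569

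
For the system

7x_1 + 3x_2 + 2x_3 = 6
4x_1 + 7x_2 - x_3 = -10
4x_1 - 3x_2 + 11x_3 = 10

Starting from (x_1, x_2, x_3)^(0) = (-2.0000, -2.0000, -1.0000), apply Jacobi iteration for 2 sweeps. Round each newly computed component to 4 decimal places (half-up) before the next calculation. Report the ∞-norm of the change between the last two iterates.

1.9870

Iteration 1:
  x_1 = (6 - (3)·-2.0000 - (2)·-1.0000) / (7) = 2.0000
  x_2 = (-10 - (4)·-2.0000 - (-1)·-1.0000) / (7) = -0.4286
  x_3 = (10 - (4)·-2.0000 - (-3)·-2.0000) / (11) = 1.0909
Iteration 2:
  x_1 = (6 - (3)·-0.4286 - (2)·1.0909) / (7) = 0.7291
  x_2 = (-10 - (4)·2.0000 - (-1)·1.0909) / (7) = -2.4156
  x_3 = (10 - (4)·2.0000 - (-3)·-0.4286) / (11) = 0.0649
Change: (-1.2709, -1.9870, -1.0260) → max |·| = 1.9870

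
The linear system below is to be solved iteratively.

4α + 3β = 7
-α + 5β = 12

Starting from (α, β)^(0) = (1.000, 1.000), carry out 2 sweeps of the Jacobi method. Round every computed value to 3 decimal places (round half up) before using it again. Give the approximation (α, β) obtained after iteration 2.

Iteration 1:
  α = (7 - (3)·1.000) / (4) = 1.000
  β = (12 - (-1)·1.000) / (5) = 2.600
Iteration 2:
  α = (7 - (3)·2.600) / (4) = -0.200
  β = (12 - (-1)·1.000) / (5) = 2.600

(-0.200, 2.600)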